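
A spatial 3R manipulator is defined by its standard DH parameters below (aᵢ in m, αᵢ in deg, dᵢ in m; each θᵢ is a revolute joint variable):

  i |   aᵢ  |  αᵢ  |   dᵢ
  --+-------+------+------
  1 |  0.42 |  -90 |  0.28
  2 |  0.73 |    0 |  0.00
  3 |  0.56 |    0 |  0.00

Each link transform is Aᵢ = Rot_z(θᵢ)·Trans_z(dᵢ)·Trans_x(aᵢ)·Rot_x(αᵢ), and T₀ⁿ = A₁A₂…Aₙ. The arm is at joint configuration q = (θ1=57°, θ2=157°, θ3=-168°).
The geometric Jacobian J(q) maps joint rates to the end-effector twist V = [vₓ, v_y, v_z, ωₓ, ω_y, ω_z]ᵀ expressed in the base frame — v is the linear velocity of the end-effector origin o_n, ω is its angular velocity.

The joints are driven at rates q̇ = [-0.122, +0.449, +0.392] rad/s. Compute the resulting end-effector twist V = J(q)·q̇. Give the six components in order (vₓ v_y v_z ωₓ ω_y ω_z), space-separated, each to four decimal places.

0.0097 -0.0518 -0.1606 -0.7053 0.4580 -0.1220

o_n = [0.1622, 0.2497, 0.1016]
J₁: ẑ×o_n = [-0.2497, 0.1622, 0.0000], ω = ẑ
J2: z=[-0.8387, 0.5446, 0.0000] o=[0.2287, 0.3522, 0.2800] → [-0.0972, -0.1496, 0.1223, -0.8387, 0.5446, 0.0000]
J3: z=[-0.8387, 0.5446, 0.0000] o=[-0.1372, -0.2113, -0.0052] → [0.0582, 0.0896, -0.5497, -0.8387, 0.5446, 0.0000]
V = J·q̇ = [0.0097, -0.0518, -0.1606, -0.7053, 0.4580, -0.1220]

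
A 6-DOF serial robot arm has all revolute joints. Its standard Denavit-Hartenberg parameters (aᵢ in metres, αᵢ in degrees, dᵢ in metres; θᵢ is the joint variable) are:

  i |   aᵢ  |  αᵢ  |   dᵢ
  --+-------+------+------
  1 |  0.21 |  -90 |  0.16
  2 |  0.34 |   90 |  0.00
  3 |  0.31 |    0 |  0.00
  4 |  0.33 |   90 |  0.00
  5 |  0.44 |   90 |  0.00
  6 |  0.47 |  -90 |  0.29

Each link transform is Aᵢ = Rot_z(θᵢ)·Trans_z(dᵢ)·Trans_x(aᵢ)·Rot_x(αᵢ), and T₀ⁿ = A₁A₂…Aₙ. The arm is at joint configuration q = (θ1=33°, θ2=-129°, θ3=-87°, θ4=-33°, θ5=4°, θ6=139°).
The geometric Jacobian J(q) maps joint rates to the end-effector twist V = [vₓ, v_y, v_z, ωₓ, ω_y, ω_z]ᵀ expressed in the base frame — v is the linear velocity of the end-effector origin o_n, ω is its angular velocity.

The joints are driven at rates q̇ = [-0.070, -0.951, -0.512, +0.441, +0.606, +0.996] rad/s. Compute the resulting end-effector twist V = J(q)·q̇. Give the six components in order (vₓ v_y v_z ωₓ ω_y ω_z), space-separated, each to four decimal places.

-0.1885 -0.2055 0.4142 1.3749 0.0485 0.1651

o_n = [0.7186, -0.1682, 0.2385]
J₁: ẑ×o_n = [0.1682, 0.7186, -0.0000], ω = ẑ
J2: z=[-0.5446, 0.8387, 0.0000] o=[0.1761, 0.1144, 0.1600] → [0.0658, 0.0427, -0.3010, -0.5446, 0.8387, 0.0000]
J3: z=[-0.6518, -0.4233, -0.6293] o=[-0.0033, -0.0022, 0.4242] → [-0.0258, -0.5754, 0.4137, -0.6518, -0.4233, -0.6293]
J4: z=[-0.6518, -0.4233, -0.6293] o=[0.1567, -0.2674, 0.4368] → [0.1464, -0.4829, 0.1732, -0.6518, -0.4233, -0.6293]
J5: z=[0.1848, 0.7162, -0.6730] o=[0.3995, -0.4505, 0.3086] → [0.1398, -0.2018, -0.1764, 0.1848, 0.7162, -0.6730]
J6: z=[0.7015, 0.3835, 0.6007] o=[0.7023, -0.7070, 0.1187] → [-0.2778, -0.0742, 0.3718, 0.7015, 0.3835, 0.6007]
V = J·q̇ = [-0.1885, -0.2055, 0.4142, 1.3749, 0.0485, 0.1651]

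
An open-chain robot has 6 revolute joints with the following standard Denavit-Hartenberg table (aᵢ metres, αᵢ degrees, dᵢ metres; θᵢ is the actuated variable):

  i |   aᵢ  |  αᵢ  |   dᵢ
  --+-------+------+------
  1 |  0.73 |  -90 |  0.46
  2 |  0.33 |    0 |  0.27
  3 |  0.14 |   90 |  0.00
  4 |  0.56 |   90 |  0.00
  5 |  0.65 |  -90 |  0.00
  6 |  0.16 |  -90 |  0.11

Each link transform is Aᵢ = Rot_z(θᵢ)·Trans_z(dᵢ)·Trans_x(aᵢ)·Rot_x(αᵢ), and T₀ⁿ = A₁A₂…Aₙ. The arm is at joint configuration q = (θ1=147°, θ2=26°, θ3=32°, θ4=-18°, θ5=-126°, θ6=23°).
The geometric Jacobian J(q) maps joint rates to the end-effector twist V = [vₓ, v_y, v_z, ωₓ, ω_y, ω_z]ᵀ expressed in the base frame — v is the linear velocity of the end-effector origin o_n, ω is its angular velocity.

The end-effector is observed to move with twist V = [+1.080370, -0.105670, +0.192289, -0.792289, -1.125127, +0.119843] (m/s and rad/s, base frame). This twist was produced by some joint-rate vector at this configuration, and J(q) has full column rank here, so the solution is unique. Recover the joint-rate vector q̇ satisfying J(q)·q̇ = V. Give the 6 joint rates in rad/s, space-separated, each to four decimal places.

-0.6080 0.8580 0.6020 0.0410 0.2630 -0.6610

o_n = [-0.6524, 0.0973, -0.3413]
J₁: ẑ×o_n = [-0.0973, -0.6524, 0.0000], ω = ẑ
J2: z=[-0.5446, -0.8387, 0.0000] o=[-0.6122, 0.3976, 0.4600] → [0.6720, -0.4364, 0.1299, -0.5446, -0.8387, 0.0000]
J3: z=[-0.5446, -0.8387, 0.0000] o=[-1.0080, 0.3327, 0.3153] → [0.5507, -0.3576, 0.4265, -0.5446, -0.8387, 0.0000]
J4: z=[-0.7112, 0.4619, 0.5299] o=[-1.0703, 0.3731, 0.1966] → [-0.1023, -0.1611, 0.0032, -0.7112, 0.4619, 0.5299]
J5: z=[0.6553, 0.7084, 0.2621] o=[-1.2127, 0.6719, -0.2551] → [0.0895, 0.2034, -0.7736, 0.6553, 0.7084, 0.2621]
J6: z=[0.2123, 0.1602, -0.9640] o=[-0.7415, 0.2252, -0.2256] → [-0.1418, -0.0614, -0.0414, 0.2123, 0.1602, -0.9640]
q̇ = J⁺·V = [-0.6080, 0.8580, 0.6020, 0.0410, 0.2630, -0.6610]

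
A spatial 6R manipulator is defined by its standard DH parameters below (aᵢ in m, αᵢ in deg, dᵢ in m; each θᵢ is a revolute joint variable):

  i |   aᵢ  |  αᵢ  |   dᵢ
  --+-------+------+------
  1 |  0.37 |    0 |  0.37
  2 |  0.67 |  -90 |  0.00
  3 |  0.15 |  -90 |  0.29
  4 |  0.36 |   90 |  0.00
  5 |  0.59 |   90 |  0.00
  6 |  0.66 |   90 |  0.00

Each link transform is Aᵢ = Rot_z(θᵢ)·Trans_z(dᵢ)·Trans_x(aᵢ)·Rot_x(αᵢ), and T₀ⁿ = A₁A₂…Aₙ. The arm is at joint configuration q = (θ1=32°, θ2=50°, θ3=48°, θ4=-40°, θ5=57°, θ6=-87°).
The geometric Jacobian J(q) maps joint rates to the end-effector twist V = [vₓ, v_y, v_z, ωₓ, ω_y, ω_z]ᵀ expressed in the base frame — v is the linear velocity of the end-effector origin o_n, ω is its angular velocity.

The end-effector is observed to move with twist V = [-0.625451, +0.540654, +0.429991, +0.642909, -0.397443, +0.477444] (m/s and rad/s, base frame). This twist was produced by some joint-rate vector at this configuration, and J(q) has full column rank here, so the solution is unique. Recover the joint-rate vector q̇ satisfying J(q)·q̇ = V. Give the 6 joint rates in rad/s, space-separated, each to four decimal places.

o_n = [0.2234, 1.2423, -0.8054]
J₁: ẑ×o_n = [-1.2423, 0.2234, 0.0000], ω = ẑ
J2: z=[0.0000, 0.0000, 1.0000] o=[0.3138, 0.1961, 0.3700] → [-1.0463, -0.0904, 0.0000, 0.0000, 0.0000, 1.0000]
J3: z=[-0.9903, 0.1392, 0.0000] o=[0.4070, 0.8595, 0.3700] → [-0.1636, -1.1639, -0.3535, -0.9903, 0.1392, 0.0000]
J4: z=[-0.1034, -0.7359, -0.6691] o=[0.1338, 0.9993, 0.2585] → [0.9456, -0.1700, 0.0408, -0.1034, -0.7359, -0.6691]
J5: z=[-0.8184, -0.3193, 0.4777] o=[-0.0697, 1.2142, 0.0536] → [0.2609, -0.5630, 0.0706, -0.8184, -0.3193, 0.4777]
J6: z=[-0.4177, 0.9015, -0.1130] o=[-0.3024, 1.0420, -0.4604] → [-0.2883, -0.2035, -0.5577, -0.4177, 0.9015, -0.1130]
q̇ = J⁺·V = [0.5900, -0.2890, 0.0470, -0.3670, -0.3510, -0.8720]

0.5900 -0.2890 0.0470 -0.3670 -0.3510 -0.8720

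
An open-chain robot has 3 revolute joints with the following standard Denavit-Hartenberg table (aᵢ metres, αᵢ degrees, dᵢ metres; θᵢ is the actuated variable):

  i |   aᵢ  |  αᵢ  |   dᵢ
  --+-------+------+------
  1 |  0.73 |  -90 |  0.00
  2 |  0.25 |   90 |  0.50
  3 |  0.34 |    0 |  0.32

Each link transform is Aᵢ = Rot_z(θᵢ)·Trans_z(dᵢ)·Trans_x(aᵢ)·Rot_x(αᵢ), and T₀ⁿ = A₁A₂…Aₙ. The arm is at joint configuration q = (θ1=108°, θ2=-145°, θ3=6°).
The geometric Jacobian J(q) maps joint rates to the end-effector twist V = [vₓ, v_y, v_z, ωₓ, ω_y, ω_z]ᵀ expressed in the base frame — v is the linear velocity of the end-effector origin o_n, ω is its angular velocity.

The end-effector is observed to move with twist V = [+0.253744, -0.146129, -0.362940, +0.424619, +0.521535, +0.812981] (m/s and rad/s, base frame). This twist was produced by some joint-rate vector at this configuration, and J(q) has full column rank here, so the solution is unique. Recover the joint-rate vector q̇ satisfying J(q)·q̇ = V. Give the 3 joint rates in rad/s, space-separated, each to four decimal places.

o_n = [-0.5293, -0.1040, 0.0752]
J₁: ẑ×o_n = [0.1040, -0.5293, 0.0000], ω = ẑ
J2: z=[-0.9511, -0.3090, 0.0000] o=[-0.2256, 0.6943, 0.0000] → [-0.0232, 0.0715, 0.6653, -0.9511, -0.3090, 0.0000]
J3: z=[0.1772, -0.5455, -0.8192] o=[-0.6378, 0.3450, 0.1434] → [-0.3306, -0.0768, -0.0204, 0.1772, -0.5455, -0.8192]
q̇ = J⁺·V = [0.2920, -0.5650, -0.6360]

0.2920 -0.5650 -0.6360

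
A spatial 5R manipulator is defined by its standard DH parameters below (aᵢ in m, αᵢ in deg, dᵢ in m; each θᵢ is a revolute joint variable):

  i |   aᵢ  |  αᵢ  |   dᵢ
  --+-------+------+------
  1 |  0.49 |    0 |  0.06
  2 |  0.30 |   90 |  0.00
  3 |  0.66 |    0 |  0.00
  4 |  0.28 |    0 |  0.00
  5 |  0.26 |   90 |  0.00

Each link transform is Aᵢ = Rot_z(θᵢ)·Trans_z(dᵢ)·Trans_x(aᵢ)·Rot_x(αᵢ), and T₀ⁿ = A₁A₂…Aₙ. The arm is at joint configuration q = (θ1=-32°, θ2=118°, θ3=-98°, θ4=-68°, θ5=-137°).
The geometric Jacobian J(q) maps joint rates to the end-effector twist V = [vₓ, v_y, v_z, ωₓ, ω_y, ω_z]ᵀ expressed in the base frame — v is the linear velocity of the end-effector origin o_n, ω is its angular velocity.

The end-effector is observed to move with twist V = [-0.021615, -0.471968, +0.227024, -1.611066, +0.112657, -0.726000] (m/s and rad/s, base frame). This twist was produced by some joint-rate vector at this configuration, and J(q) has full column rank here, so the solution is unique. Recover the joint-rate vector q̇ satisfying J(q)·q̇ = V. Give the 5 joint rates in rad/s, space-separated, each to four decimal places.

-0.1970 -0.5290 -0.9920 -0.3500 -0.2730

o_n = [0.4210, -0.1818, -0.4433]
J₁: ẑ×o_n = [0.1818, 0.4210, -0.0000], ω = ẑ
J2: z=[0.0000, 0.0000, 1.0000] o=[0.4155, -0.2597, 0.0600] → [-0.0779, 0.0054, 0.0000, 0.0000, 0.0000, 1.0000]
J3: z=[0.9976, -0.0698, 0.0000] o=[0.4365, 0.0396, 0.0600] → [0.0351, 0.5020, -0.2219, 0.9976, -0.0698, 0.0000]
J4: z=[0.9976, -0.0698, 0.0000] o=[0.4301, -0.0520, -0.5936] → [-0.0105, -0.1500, -0.1301, 0.9976, -0.0698, 0.0000]
J5: z=[0.9976, -0.0698, 0.0000] o=[0.4111, -0.3230, -0.6613] → [-0.0152, -0.2175, 0.1416, 0.9976, -0.0698, 0.0000]
q̇ = J⁺·V = [-0.1970, -0.5290, -0.9920, -0.3500, -0.2730]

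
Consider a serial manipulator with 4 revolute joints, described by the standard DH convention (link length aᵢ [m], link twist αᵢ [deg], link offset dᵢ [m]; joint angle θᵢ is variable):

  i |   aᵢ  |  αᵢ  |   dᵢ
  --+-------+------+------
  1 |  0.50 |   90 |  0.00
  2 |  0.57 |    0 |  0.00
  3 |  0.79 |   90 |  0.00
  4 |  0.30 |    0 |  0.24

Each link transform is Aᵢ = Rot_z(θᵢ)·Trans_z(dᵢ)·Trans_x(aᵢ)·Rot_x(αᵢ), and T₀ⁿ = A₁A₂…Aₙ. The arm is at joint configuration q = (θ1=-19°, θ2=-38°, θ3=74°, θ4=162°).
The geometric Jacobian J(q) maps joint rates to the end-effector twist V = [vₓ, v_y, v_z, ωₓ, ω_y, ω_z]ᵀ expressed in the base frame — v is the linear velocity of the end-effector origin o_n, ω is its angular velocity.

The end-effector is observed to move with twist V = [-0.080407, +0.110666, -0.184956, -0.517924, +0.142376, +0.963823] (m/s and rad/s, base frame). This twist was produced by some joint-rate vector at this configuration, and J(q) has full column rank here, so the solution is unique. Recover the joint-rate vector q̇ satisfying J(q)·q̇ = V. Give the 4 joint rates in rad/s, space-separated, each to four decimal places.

0.2260 -0.5640 0.5980 -0.9120

o_n = [1.3867, -0.5755, -0.2484]
J₁: ẑ×o_n = [0.5755, 1.3867, -0.0000], ω = ẑ
J2: z=[-0.3256, -0.9455, 0.0000] o=[0.4728, -0.1628, 0.0000] → [0.2349, -0.0809, 0.9985, -0.3256, -0.9455, 0.0000]
J3: z=[-0.3256, -0.9455, 0.0000] o=[0.8975, -0.3090, -0.3509] → [-0.0969, 0.0334, 0.5494, -0.3256, -0.9455, 0.0000]
J4: z=[0.5558, -0.1914, -0.8090] o=[1.5018, -0.5171, 0.1134] → [0.0220, 0.2942, -0.0545, 0.5558, -0.1914, -0.8090]
q̇ = J⁺·V = [0.2260, -0.5640, 0.5980, -0.9120]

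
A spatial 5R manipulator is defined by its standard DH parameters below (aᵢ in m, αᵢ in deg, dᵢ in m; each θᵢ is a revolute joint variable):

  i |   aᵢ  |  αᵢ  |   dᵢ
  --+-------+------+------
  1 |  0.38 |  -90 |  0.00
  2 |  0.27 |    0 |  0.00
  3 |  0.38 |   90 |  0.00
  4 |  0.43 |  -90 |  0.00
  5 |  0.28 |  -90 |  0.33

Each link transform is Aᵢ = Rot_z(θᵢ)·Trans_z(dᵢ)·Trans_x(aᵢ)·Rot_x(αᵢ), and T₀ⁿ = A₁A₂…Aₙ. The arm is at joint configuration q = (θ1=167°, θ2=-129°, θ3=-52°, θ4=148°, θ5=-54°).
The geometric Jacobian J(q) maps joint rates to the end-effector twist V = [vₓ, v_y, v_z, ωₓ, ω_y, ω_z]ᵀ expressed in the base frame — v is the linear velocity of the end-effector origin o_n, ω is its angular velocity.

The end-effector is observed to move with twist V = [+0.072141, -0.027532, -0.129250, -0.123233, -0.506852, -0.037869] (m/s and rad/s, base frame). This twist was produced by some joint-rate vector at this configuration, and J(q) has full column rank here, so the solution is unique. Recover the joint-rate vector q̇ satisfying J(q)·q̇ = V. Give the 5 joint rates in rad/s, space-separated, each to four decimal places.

-0.2070 0.1790 0.3570 -0.1690 0.0170

o_n = [-0.5079, 0.0811, -0.0114]
J₁: ẑ×o_n = [-0.0811, -0.5079, 0.0000], ω = ẑ
J2: z=[-0.2250, -0.9744, 0.0000] o=[-0.3703, 0.0855, 0.0000] → [0.0111, -0.0026, -0.1331, -0.2250, -0.9744, 0.0000]
J3: z=[-0.2250, -0.9744, 0.0000] o=[-0.2047, 0.0473, 0.2098] → [0.2156, -0.0498, -0.3030, -0.2250, -0.9744, 0.0000]
J4: z=[-0.0170, 0.0039, -0.9998] o=[0.1655, -0.0382, 0.2032] → [0.1185, 0.6696, 0.0006, -0.0170, 0.0039, -0.9998]
J5: z=[-0.3255, 0.9455, 0.0092] o=[-0.2410, -0.1782, 0.2096] → [-0.2114, -0.0744, 0.1679, -0.3255, 0.9455, 0.0092]
q̇ = J⁺·V = [-0.2070, 0.1790, 0.3570, -0.1690, 0.0170]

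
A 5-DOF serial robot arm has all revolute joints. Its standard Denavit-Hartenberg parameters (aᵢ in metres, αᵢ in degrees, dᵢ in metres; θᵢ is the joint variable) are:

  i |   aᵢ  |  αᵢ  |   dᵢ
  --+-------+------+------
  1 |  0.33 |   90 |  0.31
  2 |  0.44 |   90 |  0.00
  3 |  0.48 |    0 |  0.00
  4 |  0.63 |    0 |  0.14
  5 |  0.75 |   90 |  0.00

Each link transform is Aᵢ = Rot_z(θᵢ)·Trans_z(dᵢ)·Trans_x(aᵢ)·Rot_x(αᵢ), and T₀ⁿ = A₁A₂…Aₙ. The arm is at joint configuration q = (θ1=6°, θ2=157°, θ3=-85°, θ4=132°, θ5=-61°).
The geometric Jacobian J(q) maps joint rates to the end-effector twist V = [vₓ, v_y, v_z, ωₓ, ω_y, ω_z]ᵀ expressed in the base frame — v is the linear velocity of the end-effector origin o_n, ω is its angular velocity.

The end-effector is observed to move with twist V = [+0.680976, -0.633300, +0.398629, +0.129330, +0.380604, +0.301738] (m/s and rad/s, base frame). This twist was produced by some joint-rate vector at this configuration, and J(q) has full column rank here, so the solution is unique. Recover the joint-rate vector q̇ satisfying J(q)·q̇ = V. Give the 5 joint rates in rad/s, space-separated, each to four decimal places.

-0.0950 -0.3650 0.2170 0.9120 -0.6980

o_n = [-1.1388, 0.0803, 1.0794]
J₁: ẑ×o_n = [-0.0803, -1.1388, 0.0000], ω = ẑ
J2: z=[0.1045, -0.9945, 0.0000] o=[0.3282, 0.0345, 0.3100] → [-0.7651, -0.0804, -1.4542, 0.1045, -0.9945, 0.0000]
J3: z=[0.3886, 0.0408, 0.9205] o=[-0.0746, -0.0078, 0.4819] → [-0.0567, -1.2118, 0.0777, 0.3886, 0.0408, 0.9205]
J4: z=[0.3886, 0.0408, 0.9205] o=[-0.1629, 0.4637, 0.4983] → [0.3767, -1.1242, -0.1091, 0.3886, 0.0408, 0.9205]
J5: z=[0.3886, 0.0408, 0.9205] o=[-0.4537, -0.0302, 0.7950] → [-0.0900, -0.7412, 0.0709, 0.3886, 0.0408, 0.9205]
q̇ = J⁺·V = [-0.0950, -0.3650, 0.2170, 0.9120, -0.6980]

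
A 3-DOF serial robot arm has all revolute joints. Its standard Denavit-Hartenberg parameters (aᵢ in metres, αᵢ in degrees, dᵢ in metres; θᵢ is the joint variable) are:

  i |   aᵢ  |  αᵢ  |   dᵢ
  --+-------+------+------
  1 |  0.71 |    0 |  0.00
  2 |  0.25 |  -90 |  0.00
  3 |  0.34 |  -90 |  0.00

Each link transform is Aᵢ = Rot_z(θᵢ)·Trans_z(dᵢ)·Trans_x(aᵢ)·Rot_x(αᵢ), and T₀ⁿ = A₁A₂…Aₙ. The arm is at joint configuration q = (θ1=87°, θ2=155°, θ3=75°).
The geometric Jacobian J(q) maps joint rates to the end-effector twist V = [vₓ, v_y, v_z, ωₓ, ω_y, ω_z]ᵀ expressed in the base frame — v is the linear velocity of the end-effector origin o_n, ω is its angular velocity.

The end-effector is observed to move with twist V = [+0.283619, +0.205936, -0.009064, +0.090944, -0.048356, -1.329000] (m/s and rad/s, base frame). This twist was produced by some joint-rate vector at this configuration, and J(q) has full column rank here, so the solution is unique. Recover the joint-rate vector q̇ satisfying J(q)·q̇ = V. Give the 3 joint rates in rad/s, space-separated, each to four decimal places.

o_n = [-0.1215, 0.4106, -0.3284]
J₁: ẑ×o_n = [-0.4106, -0.1215, 0.0000], ω = ẑ
J2: z=[0.0000, 0.0000, 1.0000] o=[0.0372, 0.7090, 0.0000] → [0.2984, -0.1587, 0.0000, 0.0000, 0.0000, 1.0000]
J3: z=[0.8829, -0.4695, 0.0000] o=[-0.0802, 0.4883, 0.0000] → [0.1542, 0.2900, -0.0880, 0.8829, -0.4695, 0.0000]
q̇ = J⁺·V = [-0.9370, -0.3920, 0.1030]

-0.9370 -0.3920 0.1030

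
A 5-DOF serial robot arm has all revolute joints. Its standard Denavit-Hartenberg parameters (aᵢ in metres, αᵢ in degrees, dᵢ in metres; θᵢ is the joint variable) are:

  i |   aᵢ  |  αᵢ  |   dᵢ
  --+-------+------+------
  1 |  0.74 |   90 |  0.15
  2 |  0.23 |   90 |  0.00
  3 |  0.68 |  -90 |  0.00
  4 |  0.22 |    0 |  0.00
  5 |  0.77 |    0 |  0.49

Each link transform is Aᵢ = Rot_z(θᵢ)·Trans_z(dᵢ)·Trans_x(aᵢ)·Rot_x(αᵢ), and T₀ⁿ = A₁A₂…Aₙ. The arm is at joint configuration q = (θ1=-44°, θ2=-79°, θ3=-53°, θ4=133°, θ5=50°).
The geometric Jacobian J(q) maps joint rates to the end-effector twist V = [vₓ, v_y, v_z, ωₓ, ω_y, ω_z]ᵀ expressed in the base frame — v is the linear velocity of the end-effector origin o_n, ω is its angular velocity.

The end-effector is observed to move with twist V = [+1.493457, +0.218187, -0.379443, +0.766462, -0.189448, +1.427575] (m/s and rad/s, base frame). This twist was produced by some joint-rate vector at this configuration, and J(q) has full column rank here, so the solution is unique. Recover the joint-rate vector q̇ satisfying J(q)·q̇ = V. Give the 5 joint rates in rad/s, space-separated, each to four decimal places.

0.9580 -0.1470 -0.7600 -0.8560 0.4420

o_n = [0.3456, -1.0090, -0.2957]
J₁: ẑ×o_n = [1.0090, 0.3456, -0.0000], ω = ẑ
J2: z=[-0.6947, -0.7193, 0.0000] o=[0.5323, -0.5140, 0.1500] → [0.3206, -0.3096, 0.2095, -0.6947, -0.7193, 0.0000]
J3: z=[-0.7061, 0.6819, -0.1908] o=[0.5639, -0.5445, -0.0758] → [-0.2386, -0.1137, 0.4768, -0.7061, 0.6819, -0.1908]
J4: z=[-0.3084, -0.5388, -0.7840] o=[0.9973, -0.2081, -0.4775] → [-0.7258, 0.5670, -0.1041, -0.3084, -0.5388, -0.7840]
J5: z=[-0.3084, -0.5388, -0.7840] o=[1.0153, -0.3921, -0.3582] → [-0.5173, 0.5443, -0.1705, -0.3084, -0.5388, -0.7840]
q̇ = J⁺·V = [0.9580, -0.1470, -0.7600, -0.8560, 0.4420]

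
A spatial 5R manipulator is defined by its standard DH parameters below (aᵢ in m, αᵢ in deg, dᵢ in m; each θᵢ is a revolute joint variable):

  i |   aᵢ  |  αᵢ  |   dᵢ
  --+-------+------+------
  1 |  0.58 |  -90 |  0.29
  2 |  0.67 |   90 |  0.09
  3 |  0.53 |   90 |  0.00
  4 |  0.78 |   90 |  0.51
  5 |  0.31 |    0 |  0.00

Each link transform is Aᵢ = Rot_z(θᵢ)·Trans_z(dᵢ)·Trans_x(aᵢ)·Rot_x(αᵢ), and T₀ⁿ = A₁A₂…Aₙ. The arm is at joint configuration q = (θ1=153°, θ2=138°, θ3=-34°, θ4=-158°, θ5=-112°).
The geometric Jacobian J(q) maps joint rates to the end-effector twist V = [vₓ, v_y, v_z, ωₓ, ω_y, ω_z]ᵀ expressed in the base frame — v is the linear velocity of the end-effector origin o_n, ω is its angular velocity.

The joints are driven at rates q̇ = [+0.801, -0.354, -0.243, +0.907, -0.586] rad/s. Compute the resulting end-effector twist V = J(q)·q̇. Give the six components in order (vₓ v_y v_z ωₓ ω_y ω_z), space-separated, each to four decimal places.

o_n = [-0.0330, 0.0692, 0.1572]
J₁: ẑ×o_n = [-0.0692, -0.0330, 0.0000], ω = ẑ
J2: z=[-0.4540, -0.8910, 0.0000] o=[-0.5168, 0.2633, 0.2900] → [0.1183, -0.0603, 0.5191, -0.4540, -0.8910, 0.0000]
J3: z=[-0.5962, 0.3038, -0.7431] o=[-0.1140, -0.0429, -0.1583] → [0.1792, 0.1280, -0.0915, -0.5962, 0.3038, -0.7431]
J4: z=[0.0061, 0.9273, 0.3742] o=[0.3115, 0.0729, -0.4523] → [0.5666, -0.1326, 0.3195, 0.0061, 0.9273, 0.3742]
J5: z=[-0.8535, 0.1998, -0.4812] o=[-0.0918, 0.2990, 0.3568] → [-0.1505, -0.1986, 0.1844, -0.8535, 0.1998, -0.4812]
V = J·q̇ = [0.4612, -0.0401, 0.0202, 0.8113, 0.9656, 1.6030]

0.4612 -0.0401 0.0202 0.8113 0.9656 1.6030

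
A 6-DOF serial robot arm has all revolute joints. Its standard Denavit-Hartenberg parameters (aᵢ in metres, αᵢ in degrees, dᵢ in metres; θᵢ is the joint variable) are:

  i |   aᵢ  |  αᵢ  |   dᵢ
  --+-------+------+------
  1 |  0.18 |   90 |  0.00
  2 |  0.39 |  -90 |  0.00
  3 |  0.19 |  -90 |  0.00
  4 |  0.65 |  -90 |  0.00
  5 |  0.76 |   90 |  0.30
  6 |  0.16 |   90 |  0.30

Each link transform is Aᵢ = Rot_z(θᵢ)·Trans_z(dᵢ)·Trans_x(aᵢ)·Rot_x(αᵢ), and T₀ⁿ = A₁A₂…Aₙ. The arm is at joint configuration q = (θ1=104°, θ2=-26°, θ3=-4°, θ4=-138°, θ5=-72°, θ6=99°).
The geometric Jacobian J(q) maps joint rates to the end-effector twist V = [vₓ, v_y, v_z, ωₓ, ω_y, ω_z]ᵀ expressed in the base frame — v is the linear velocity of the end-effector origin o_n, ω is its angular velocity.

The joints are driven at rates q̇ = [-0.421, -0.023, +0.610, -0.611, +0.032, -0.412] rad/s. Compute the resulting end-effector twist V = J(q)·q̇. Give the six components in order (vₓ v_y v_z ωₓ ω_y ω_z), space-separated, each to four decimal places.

0.3582 -0.4593 0.3599 0.6488 0.2695 0.5248

o_n = [-0.9932, 0.7354, 0.4419]
J₁: ẑ×o_n = [-0.7354, -0.9932, 0.0000], ω = ẑ
J2: z=[0.9703, 0.2419, 0.0000] o=[-0.0435, 0.1747, 0.0000] → [0.1069, -0.4288, 0.7738, 0.9703, 0.2419, 0.0000]
J3: z=[-0.1061, 0.4253, 0.8988] o=[-0.1283, 0.5148, -0.1710] → [0.0624, -0.7124, 0.3445, -0.1061, 0.4253, 0.8988]
J4: z=[-0.9831, -0.1805, -0.0306] o=[-0.1567, 0.6833, -0.2541] → [-0.1240, 0.7098, -0.2022, -0.9831, -0.1805, -0.0306]
J5: z=[-0.1787, 0.9095, 0.3753] o=[-0.1307, 0.4399, 0.3481] → [-0.0256, -0.3070, 0.7316, -0.1787, 0.9095, 0.3753]
J6: z=[-0.3418, 0.3003, -0.8905] o=[-0.8856, 0.4943, 0.6562] → [0.1503, 0.0226, -0.0500, -0.3418, 0.3003, -0.8905]
V = J·q̇ = [0.3582, -0.4593, 0.3599, 0.6488, 0.2695, 0.5248]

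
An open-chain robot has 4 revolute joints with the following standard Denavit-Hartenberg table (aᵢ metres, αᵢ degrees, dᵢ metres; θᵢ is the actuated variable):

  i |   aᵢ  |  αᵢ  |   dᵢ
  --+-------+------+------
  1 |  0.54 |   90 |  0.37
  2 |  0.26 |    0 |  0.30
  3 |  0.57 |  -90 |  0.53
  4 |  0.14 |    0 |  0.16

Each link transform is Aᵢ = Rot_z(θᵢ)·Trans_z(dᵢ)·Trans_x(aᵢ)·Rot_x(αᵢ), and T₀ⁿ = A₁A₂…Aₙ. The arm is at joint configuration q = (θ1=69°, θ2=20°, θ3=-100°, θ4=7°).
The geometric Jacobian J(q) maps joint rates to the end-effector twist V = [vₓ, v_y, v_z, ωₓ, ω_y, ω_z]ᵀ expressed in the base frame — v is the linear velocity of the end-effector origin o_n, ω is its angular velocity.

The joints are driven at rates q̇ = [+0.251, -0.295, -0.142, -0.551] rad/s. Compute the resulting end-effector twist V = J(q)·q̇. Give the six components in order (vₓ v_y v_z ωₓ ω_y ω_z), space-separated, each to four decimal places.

o_n = [1.1406, 0.7029, -0.2115]
J₁: ẑ×o_n = [-0.7029, 1.1406, 0.0000], ω = ẑ
J2: z=[0.9336, -0.3584, 0.0000] o=[0.1935, 0.5041, 0.3700] → [0.2084, 0.5429, 0.5250, 0.9336, -0.3584, 0.0000]
J3: z=[0.9336, -0.3584, 0.0000] o=[0.5611, 0.6247, 0.4589] → [0.2403, 0.6259, 0.2807, 0.9336, -0.3584, 0.0000]
J4: z=[0.3529, 0.9194, 0.1736] o=[1.0914, 0.5272, -0.1024] → [-0.1308, 0.0470, 0.0168, 0.3529, 0.9194, 0.1736]
V = J·q̇ = [-0.2000, 0.0114, -0.2040, -0.6024, -0.3500, 0.1553]

-0.2000 0.0114 -0.2040 -0.6024 -0.3500 0.1553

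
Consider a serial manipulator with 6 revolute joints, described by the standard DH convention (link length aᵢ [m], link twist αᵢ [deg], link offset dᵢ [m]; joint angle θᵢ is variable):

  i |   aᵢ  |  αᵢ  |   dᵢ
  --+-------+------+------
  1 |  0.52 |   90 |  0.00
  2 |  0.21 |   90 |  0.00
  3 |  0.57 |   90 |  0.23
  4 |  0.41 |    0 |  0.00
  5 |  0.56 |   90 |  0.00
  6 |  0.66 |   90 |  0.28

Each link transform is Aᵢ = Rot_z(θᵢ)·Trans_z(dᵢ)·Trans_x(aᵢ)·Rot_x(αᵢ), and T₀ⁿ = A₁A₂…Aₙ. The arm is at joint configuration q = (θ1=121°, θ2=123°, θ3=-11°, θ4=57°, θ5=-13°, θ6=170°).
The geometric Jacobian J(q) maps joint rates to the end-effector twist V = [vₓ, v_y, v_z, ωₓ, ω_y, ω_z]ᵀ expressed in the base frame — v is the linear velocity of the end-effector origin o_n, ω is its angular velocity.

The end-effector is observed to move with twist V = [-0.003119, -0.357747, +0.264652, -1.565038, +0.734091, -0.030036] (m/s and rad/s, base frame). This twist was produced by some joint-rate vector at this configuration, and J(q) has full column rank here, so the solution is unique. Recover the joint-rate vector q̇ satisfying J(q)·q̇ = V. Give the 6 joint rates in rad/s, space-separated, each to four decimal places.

o_n = [-0.3422, 0.0090, 1.0865]
J₁: ẑ×o_n = [-0.0090, -0.3422, 0.0000], ω = ẑ
J2: z=[0.8572, 0.5150, 0.0000] o=[-0.2678, 0.4457, 0.0000] → [0.5596, -0.9313, -0.3360, 0.8572, 0.5150, 0.0000]
J3: z=[-0.4319, 0.7189, 0.5446] o=[-0.2089, 0.3477, 0.1761] → [0.8389, 0.3207, 0.2421, -0.4319, 0.7189, 0.5446]
J4: z=[-0.8949, -0.4165, -0.1600] o=[-0.2445, 0.1958, 0.7706] → [-0.1615, 0.2983, 0.1265, -0.8949, -0.4165, -0.1600]
J5: z=[-0.8949, -0.4165, -0.1600] o=[-0.3681, 0.3187, 1.1418] → [-0.0266, -0.0536, 0.2880, -0.8949, -0.4165, -0.1600]
J6: z=[0.3884, -0.9037, 0.1801] o=[-0.4911, 0.3742, 1.6853] → [0.6069, 0.2594, -0.0072, 0.3884, -0.9037, 0.1801]
q̇ = J⁺·V = [0.1250, 0.5270, 0.4870, 0.9530, 0.6840, -0.8790]

0.1250 0.5270 0.4870 0.9530 0.6840 -0.8790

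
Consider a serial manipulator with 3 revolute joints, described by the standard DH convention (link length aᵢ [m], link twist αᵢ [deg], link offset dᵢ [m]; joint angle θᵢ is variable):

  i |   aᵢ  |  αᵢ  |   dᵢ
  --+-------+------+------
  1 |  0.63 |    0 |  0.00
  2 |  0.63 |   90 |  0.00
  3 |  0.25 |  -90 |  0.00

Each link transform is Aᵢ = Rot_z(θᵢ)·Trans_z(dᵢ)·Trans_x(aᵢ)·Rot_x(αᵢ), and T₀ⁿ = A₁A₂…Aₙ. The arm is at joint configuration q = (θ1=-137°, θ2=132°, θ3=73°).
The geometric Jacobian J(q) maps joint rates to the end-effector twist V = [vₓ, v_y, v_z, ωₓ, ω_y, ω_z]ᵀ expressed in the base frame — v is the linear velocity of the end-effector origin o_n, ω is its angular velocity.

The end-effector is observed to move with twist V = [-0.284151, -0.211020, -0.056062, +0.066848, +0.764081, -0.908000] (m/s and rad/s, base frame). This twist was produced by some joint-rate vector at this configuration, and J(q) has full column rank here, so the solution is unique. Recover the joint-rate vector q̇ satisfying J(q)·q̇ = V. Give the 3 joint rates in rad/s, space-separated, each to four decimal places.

-0.9570 0.0490 -0.7670

o_n = [0.2397, -0.4909, 0.2391]
J₁: ẑ×o_n = [0.4909, 0.2397, -0.0000], ω = ẑ
J2: z=[0.0000, 0.0000, 1.0000] o=[-0.4608, -0.4297, 0.0000] → [0.0613, 0.7004, -0.0000, 0.0000, 0.0000, 1.0000]
J3: z=[-0.0872, -0.9962, 0.0000] o=[0.1668, -0.4846, 0.0000] → [-0.2382, 0.0208, 0.0731, -0.0872, -0.9962, 0.0000]
q̇ = J⁺·V = [-0.9570, 0.0490, -0.7670]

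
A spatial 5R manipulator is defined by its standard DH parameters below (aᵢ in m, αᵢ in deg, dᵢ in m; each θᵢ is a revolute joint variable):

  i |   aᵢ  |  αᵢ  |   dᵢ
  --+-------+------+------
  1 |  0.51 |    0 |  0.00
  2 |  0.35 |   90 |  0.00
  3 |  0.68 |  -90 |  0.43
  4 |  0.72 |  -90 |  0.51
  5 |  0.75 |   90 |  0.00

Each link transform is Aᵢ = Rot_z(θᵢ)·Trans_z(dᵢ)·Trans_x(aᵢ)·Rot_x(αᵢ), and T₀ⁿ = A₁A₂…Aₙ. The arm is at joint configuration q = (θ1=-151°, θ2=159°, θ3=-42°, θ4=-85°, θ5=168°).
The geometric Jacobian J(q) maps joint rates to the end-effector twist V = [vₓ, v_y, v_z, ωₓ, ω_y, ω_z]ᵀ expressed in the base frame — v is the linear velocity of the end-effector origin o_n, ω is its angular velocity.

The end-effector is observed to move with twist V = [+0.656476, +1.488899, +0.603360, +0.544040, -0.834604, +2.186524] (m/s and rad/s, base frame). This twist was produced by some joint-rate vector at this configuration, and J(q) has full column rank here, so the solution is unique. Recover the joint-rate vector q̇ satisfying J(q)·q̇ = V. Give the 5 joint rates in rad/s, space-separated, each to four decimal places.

0.5920 0.9510 0.8920 0.7610 -0.1170

o_n = [0.6927, -0.5078, -0.1911]
J₁: ẑ×o_n = [0.5078, 0.6927, -0.0000], ω = ẑ
J2: z=[0.0000, 0.0000, 1.0000] o=[-0.4461, -0.2473, 0.0000] → [0.2605, 1.1387, -0.0000, 0.0000, 0.0000, 1.0000]
J3: z=[0.1392, -0.9903, 0.0000] o=[-0.0995, -0.1985, 0.0000] → [0.1892, 0.0266, 0.7414, 0.1392, -0.9903, 0.0000]
J4: z=[0.6626, 0.0931, 0.7431] o=[0.4608, -0.5540, -0.4550] → [-0.0098, -0.0026, 0.0091, 0.6626, 0.0931, 0.7431]
J5: z=[0.7210, 0.1893, -0.6666] o=[0.9447, -1.2103, -0.1180] → [0.4545, 0.2207, 0.5543, 0.7210, 0.1893, -0.6666]
q̇ = J⁺·V = [0.5920, 0.9510, 0.8920, 0.7610, -0.1170]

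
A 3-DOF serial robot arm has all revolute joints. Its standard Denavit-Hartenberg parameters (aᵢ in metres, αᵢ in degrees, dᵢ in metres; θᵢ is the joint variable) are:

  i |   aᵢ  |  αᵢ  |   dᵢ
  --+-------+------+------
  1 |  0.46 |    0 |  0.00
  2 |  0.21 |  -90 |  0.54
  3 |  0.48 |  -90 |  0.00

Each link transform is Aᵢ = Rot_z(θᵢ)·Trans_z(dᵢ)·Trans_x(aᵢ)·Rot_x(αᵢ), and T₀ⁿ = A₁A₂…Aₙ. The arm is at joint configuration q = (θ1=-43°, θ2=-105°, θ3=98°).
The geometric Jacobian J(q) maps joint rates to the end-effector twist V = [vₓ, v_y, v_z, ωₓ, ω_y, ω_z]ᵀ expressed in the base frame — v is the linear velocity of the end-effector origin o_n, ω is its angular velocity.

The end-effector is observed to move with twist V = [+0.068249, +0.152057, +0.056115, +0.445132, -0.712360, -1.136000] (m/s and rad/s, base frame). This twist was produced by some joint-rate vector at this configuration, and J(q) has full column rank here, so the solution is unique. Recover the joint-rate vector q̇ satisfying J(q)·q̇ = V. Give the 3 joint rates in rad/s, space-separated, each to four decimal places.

o_n = [0.2150, -0.3896, 0.0647]
J₁: ẑ×o_n = [0.3896, 0.2150, -0.0000], ω = ẑ
J2: z=[0.0000, 0.0000, 1.0000] o=[0.3364, -0.3137, 0.0000] → [0.0759, -0.1214, 0.0000, 0.0000, 0.0000, 1.0000]
J3: z=[0.5299, -0.8480, 0.0000] o=[0.1583, -0.4250, 0.5400] → [0.4031, 0.2519, 0.0668, 0.5299, -0.8480, 0.0000]
q̇ = J⁺·V = [-0.5870, -0.5490, 0.8400]

-0.5870 -0.5490 0.8400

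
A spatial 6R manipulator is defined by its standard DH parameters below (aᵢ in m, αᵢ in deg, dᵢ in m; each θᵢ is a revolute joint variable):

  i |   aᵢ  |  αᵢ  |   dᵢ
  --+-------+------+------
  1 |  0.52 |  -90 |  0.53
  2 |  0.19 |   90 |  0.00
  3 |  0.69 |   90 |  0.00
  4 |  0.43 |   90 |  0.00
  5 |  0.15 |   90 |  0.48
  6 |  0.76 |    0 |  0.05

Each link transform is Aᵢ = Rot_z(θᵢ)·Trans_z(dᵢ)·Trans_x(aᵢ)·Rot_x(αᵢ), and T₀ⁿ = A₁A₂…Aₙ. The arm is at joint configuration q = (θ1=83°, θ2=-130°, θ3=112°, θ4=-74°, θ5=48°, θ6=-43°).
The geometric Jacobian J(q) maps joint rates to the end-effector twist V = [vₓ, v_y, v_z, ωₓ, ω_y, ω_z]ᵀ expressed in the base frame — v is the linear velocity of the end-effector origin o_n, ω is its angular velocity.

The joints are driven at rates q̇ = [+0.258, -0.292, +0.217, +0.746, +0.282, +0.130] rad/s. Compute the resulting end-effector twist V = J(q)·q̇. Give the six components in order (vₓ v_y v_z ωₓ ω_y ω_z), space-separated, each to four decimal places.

-0.9467 -0.4480 -0.2476 0.2104 -0.5167 0.7664

o_n = [-0.9647, 1.1524, 1.3151]
J₁: ẑ×o_n = [-1.1524, -0.9647, 0.0000], ω = ẑ
J2: z=[-0.9925, 0.1219, 0.0000] o=[0.0634, 0.5161, 0.5300] → [0.0957, 0.7793, -0.5063, -0.9925, 0.1219, 0.0000]
J3: z=[-0.0934, -0.7603, -0.6428] o=[0.0485, 0.3949, 0.6755] → [0.0006, 0.7110, -0.8411, -0.0934, -0.7603, -0.6428]
J4: z=[-0.4444, -0.5459, 0.7103] o=[-0.5663, 0.6378, 0.4775] → [-0.8228, 0.0893, -0.4462, -0.4444, -0.5459, 0.7103]
J5: z=[0.8821, -0.1288, 0.4530] o=[-0.6333, 0.9938, 0.7092] → [-0.1499, -0.6847, 0.0973, 0.8821, -0.1288, 0.4530]
J6: z=[0.1816, 0.9805, -0.0749] o=[-0.2750, 0.9542, 1.0599] → [0.2651, 0.0053, 0.7123, 0.1816, 0.9805, -0.0749]
V = J·q̇ = [-0.9467, -0.4480, -0.2476, 0.2104, -0.5167, 0.7664]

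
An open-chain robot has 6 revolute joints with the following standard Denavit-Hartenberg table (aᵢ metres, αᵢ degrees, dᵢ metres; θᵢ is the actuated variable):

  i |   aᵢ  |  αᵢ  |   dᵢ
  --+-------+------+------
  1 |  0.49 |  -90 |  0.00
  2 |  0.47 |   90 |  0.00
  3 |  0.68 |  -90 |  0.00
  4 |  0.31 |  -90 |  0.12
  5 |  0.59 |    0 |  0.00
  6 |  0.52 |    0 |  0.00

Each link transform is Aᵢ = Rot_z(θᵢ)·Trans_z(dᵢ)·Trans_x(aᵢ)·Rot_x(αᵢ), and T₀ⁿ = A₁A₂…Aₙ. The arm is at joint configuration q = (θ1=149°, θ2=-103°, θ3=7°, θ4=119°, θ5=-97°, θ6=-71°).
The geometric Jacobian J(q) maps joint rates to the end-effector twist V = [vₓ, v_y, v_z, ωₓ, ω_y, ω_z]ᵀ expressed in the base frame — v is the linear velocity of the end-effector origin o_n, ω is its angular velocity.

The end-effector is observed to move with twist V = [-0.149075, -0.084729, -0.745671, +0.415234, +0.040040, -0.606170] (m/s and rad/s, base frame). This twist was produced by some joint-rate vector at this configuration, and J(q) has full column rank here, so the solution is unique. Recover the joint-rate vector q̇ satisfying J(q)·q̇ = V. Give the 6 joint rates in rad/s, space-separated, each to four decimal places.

-0.8730 -0.9110 0.4960 0.6170 0.3480 -0.8210

o_n = [-0.4625, -0.7796, 1.0926]
J₁: ẑ×o_n = [0.7796, -0.4625, 0.0000], ω = ẑ
J2: z=[-0.5150, -0.8572, 0.0000] o=[-0.4200, 0.2524, 0.0000] → [-0.9365, 0.5627, 0.4951, -0.5150, -0.8572, 0.0000]
J3: z=[0.8352, -0.5018, -0.2250] o=[-0.3294, 0.1979, 0.4580] → [-0.5384, -0.5001, -0.8833, 0.8352, -0.5018, -0.2250]
J4: z=[-0.5347, -0.8367, -0.1187] o=[-0.2419, 0.0487, 1.1156] → [-0.0791, 0.0139, 0.2583, -0.5347, -0.8367, -0.1187]
J5: z=[0.2924, -0.0514, -0.9549] o=[-0.5519, 0.1173, 1.0170] → [-0.8604, -0.1074, -0.2577, 0.2924, -0.0514, -0.9549]
J6: z=[0.2924, -0.0514, -0.9549] o=[-0.8080, -0.4118, 0.9670] → [-0.3577, -0.3666, -0.0898, 0.2924, -0.0514, -0.9549]
q̇ = J⁺·V = [-0.8730, -0.9110, 0.4960, 0.6170, 0.3480, -0.8210]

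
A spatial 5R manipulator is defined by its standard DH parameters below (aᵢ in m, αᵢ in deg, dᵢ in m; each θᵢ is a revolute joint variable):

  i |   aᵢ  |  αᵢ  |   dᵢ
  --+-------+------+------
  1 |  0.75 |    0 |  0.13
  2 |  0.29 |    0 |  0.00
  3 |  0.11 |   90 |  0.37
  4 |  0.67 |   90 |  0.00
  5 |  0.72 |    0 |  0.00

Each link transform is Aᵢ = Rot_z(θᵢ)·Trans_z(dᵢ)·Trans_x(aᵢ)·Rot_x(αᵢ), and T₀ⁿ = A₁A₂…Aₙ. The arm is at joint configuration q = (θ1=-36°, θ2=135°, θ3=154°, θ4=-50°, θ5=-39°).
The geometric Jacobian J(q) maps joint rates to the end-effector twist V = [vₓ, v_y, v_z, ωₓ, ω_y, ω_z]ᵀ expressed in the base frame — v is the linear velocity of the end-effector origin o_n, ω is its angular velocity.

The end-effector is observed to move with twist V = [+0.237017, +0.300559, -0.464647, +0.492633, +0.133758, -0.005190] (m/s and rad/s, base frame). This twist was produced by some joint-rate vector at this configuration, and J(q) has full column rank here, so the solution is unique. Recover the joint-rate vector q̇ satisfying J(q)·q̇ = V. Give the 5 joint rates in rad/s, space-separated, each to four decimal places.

-0.1940 -0.5120 0.9290 -0.4320 0.3550

o_n = [0.7315, -1.1479, -0.4419]
J₁: ẑ×o_n = [1.1479, 0.7315, -0.0000], ω = ẑ
J2: z=[0.0000, 0.0000, 1.0000] o=[0.6068, -0.4408, 0.1300] → [0.7070, 0.1247, -0.0000, 0.0000, 0.0000, 1.0000]
J3: z=[0.0000, 0.0000, 1.0000] o=[0.5614, -0.1544, 0.1300] → [0.9935, 0.1701, -0.0000, 0.0000, 0.0000, 1.0000]
J4: z=[-0.9563, 0.2924, 0.0000] o=[0.5292, -0.2596, 0.5000] → [-0.2754, -0.9007, 0.7903, -0.9563, 0.2924, 0.0000]
J5: z=[0.2240, 0.7326, -0.6428] o=[0.4033, -0.6715, -0.0132] → [-0.6203, -0.1149, -0.3471, 0.2240, 0.7326, -0.6428]
q̇ = J⁺·V = [-0.1940, -0.5120, 0.9290, -0.4320, 0.3550]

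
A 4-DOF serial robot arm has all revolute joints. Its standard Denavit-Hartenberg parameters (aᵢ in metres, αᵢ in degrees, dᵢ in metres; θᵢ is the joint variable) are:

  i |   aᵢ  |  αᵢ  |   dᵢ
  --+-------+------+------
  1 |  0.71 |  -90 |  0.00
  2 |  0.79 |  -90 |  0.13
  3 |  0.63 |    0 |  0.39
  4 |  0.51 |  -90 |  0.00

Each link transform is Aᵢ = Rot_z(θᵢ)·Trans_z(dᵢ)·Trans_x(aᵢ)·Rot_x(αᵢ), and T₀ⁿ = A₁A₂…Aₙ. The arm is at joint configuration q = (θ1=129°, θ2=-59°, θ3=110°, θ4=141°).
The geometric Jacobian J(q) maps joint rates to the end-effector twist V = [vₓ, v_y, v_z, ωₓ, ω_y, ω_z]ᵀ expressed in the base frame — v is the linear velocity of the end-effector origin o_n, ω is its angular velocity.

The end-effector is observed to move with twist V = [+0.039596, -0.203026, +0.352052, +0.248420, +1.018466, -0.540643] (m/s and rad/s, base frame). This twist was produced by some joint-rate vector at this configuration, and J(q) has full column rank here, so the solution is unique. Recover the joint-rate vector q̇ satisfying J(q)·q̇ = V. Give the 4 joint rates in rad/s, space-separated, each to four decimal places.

-0.1590 -0.8340 0.8050 -0.0640

o_n = [-0.8053, 0.9624, 0.1493]
J₁: ẑ×o_n = [-0.9624, -0.8053, 0.0000], ω = ẑ
J2: z=[-0.7771, -0.6293, 0.0000] o=[-0.4468, 0.5518, 0.0000] → [-0.0939, 0.1160, -0.5447, -0.7771, -0.6293, 0.0000]
J3: z=[-0.5394, 0.6661, -0.5150] o=[-0.8039, 0.7862, 0.6772] → [-0.2609, -0.2840, -0.0941, -0.5394, 0.6661, -0.5150]
J4: z=[-0.5394, 0.6661, -0.5150] o=[-0.4844, 1.3323, 0.2916] → [-0.2853, 0.0885, 0.4133, -0.5394, 0.6661, -0.5150]
q̇ = J⁺·V = [-0.1590, -0.8340, 0.8050, -0.0640]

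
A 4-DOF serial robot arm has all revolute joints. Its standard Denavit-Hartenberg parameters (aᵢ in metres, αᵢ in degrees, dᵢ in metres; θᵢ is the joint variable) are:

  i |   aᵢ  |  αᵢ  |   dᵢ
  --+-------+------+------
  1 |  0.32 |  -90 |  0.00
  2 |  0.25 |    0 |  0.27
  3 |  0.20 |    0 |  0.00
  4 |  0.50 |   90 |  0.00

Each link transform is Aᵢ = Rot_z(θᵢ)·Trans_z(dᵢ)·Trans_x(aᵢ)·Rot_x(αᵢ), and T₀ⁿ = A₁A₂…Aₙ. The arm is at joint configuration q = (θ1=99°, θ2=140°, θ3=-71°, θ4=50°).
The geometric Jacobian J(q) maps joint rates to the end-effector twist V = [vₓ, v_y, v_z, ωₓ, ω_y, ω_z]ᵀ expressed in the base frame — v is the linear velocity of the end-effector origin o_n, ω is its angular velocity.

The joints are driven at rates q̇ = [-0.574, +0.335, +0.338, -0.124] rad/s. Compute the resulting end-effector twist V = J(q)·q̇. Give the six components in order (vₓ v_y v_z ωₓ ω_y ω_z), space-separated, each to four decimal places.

o_n = [-0.2601, -0.0840, -0.7847]
J₁: ẑ×o_n = [0.0840, -0.2601, 0.0000], ω = ẑ
J2: z=[-0.9877, -0.1564, 0.0000] o=[-0.0501, 0.3161, 0.0000] → [0.1228, -0.7751, 0.3622, -0.9877, -0.1564, 0.0000]
J3: z=[-0.9877, -0.1564, 0.0000] o=[-0.2868, 0.0847, -0.1607] → [0.0976, -0.6163, 0.1707, -0.9877, -0.1564, 0.0000]
J4: z=[-0.9877, -0.1564, 0.0000] o=[-0.2980, 0.1555, -0.3474] → [0.0684, -0.4319, 0.2424, -0.9877, -0.1564, 0.0000]
V = J·q̇ = [0.0174, -0.2651, 0.1490, -0.5422, -0.0859, -0.5740]

0.0174 -0.2651 0.1490 -0.5422 -0.0859 -0.5740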